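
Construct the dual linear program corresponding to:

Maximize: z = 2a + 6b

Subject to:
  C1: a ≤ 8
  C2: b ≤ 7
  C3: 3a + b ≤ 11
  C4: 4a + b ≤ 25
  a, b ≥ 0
Minimize: z = 8y1 + 7y2 + 11y3 + 25y4

Subject to:
  C1: -y1 - 3y3 - 4y4 ≤ -2
  C2: -y2 - y3 - y4 ≤ -6
  y1, y2, y3, y4 ≥ 0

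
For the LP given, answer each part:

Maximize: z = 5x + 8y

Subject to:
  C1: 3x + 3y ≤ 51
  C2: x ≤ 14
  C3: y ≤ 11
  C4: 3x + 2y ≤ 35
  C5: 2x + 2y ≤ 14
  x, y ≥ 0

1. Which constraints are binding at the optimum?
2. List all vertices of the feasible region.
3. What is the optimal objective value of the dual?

1. C5, x ≥ 0
2. (0, 0), (7, 0), (0, 7)
3. 56 (by strong duality, equal to the primal optimum)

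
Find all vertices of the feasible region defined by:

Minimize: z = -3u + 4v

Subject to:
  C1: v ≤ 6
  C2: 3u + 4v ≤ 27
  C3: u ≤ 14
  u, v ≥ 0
Each vertex is the intersection of two constraint boundaries that also satisfies all remaining constraints:
  u = 0 and v = 0 → (0, 0)
  3u + 4v = 27 and v = 0 → (9, 0)
  v = 6 and 3u + 4v = 27 → (1, 6)
  v = 6 and u = 0 → (0, 6)

Vertices: (0, 0), (9, 0), (1, 6), (0, 6)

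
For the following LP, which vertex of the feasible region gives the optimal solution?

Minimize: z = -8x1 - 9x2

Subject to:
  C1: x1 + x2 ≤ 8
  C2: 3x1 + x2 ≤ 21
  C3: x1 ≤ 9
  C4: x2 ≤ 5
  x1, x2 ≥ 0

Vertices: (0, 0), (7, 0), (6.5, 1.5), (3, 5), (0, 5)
Evaluating z = -8x1 - 9x2 at each vertex:
  (0, 0): z = 0
  (7, 0): z = -56
  (6.5, 1.5): z = -65.5
  (3, 5): z = -69
  (0, 5): z = -45

The smallest value is z = -69, attained at (3, 5).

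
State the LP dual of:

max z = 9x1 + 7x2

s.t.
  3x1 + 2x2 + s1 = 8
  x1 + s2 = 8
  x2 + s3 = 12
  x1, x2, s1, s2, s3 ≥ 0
Minimize: z = 8y1 + 8y2 + 12y3

Subject to:
  C1: -3y1 - y2 ≤ -9
  C2: -2y1 - y3 ≤ -7
  y1, y2, y3 ≥ 0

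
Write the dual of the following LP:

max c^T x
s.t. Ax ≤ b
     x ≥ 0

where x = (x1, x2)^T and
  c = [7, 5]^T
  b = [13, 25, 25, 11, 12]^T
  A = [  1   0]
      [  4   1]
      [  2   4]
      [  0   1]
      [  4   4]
Minimize: z = 13y1 + 25y2 + 25y3 + 11y4 + 12y5

Subject to:
  C1: -y1 - 4y2 - 2y3 - 4y5 ≤ -7
  C2: -y2 - 4y3 - y4 - 4y5 ≤ -5
  y1, y2, y3, y4, y5 ≥ 0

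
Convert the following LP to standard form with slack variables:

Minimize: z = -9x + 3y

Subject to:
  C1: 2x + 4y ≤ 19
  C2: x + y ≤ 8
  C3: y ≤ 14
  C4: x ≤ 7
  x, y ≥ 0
min z = -9x + 3y

s.t.
  2x + 4y + s1 = 19
  x + y + s2 = 8
  y + s3 = 14
  x + s4 = 7
  x, y, s1, s2, s3, s4 ≥ 0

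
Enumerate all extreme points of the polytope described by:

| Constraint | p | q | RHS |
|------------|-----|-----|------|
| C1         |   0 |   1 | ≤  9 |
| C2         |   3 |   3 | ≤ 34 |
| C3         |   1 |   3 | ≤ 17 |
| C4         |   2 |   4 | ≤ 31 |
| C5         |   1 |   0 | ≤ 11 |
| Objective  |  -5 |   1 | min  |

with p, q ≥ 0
Each vertex is the intersection of two constraint boundaries that also satisfies all remaining constraints:
  p = 0 and q = 0 → (0, 0)
  p = 11 and q = 0 → (11, 0)
  3p + 3q = 34 and p = 11 → (11, 0.3333)
  3p + 3q = 34 and p + 3q = 17 → (8.5, 2.833)
  p + 3q = 17 and p = 0 → (0, 5.667)

Vertices: (0, 0), (11, 0), (11, 0.3333), (8.5, 2.833), (0, 5.667)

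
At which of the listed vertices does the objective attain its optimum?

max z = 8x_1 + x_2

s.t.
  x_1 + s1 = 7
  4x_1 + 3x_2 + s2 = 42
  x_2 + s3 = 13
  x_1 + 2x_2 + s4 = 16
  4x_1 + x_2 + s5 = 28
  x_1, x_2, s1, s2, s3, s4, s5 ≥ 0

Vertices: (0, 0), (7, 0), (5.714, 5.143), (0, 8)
(7, 0) with z = 56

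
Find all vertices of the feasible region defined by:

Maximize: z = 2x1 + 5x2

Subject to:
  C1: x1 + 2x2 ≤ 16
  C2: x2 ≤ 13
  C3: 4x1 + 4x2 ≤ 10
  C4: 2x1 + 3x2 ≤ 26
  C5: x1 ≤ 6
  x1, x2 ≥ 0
Each vertex is the intersection of two constraint boundaries that also satisfies all remaining constraints:
  x1 = 0 and x2 = 0 → (0, 0)
  4x1 + 4x2 = 10 and x2 = 0 → (2.5, 0)
  4x1 + 4x2 = 10 and x1 = 0 → (0, 2.5)

Vertices: (0, 0), (2.5, 0), (0, 2.5)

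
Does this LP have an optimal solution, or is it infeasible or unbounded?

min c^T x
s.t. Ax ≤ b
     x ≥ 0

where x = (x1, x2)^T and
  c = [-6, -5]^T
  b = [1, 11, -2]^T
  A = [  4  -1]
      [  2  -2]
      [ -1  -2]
Feasible point: (0, 1) satisfies every constraint, so the LP is feasible.
Direction d = (0, 1): for each constraint row a, a·d ≤ 0 —
  (4)(0) + (-1)(1) = -1 ≤ 0
  (2)(0) + (-2)(1) = -2 ≤ 0
  (-1)(0) + (-2)(1) = -2 ≤ 0
and d ≥ 0, so (0, 1) + t·d stays feasible for every t ≥ 0. Along this ray z = -6x1 - 5x2 changes by -5 per unit t, so z → −∞.

Unbounded — the objective can decrease without bound over the feasible region.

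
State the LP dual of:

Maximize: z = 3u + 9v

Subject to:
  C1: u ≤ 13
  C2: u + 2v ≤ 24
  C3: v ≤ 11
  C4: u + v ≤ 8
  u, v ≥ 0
Minimize: z = 13y1 + 24y2 + 11y3 + 8y4

Subject to:
  C1: -y1 - y2 - y4 ≤ -3
  C2: -2y2 - y3 - y4 ≤ -9
  y1, y2, y3, y4 ≥ 0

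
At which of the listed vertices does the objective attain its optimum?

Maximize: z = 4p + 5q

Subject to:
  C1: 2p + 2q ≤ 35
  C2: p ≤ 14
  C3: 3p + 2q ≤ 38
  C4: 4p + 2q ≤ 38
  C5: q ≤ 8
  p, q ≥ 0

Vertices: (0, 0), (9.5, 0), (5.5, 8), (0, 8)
Evaluating z = 4p + 5q at each vertex:
  (0, 0): z = 0
  (9.5, 0): z = 38
  (5.5, 8): z = 62
  (0, 8): z = 40

The largest value is z = 62, attained at (5.5, 8).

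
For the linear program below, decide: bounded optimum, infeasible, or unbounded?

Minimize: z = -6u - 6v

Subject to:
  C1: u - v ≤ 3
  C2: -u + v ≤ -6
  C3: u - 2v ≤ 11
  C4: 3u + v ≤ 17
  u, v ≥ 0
C1 requires u - v ≤ 3, while C2 (-u + v ≤ -6) is equivalent to u - v ≥ 6. Together they would need 6 ≤ u - v ≤ 3, which is impossible since 6 > 3. No point satisfies all constraints.

Infeasible: no point satisfies all constraints simultaneously.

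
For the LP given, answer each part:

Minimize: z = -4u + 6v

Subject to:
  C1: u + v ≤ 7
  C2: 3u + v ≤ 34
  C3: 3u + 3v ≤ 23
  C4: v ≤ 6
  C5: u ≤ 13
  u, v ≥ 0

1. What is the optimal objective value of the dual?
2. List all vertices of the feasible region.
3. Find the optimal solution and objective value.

1. -28 (by strong duality, equal to the primal optimum)
2. (0, 0), (7, 0), (1, 6), (0, 6)
3. u = 7, v = 0, z = -28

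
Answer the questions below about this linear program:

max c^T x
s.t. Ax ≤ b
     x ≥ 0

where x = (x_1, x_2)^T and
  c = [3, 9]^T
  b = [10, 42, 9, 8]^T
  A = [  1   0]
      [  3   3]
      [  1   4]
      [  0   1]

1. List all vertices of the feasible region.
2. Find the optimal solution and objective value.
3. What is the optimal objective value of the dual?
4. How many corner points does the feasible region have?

1. (0, 0), (9, 0), (0, 2.25)
2. x_1 = 9, x_2 = 0, z = 27
3. 27 (by strong duality, equal to the primal optimum)
4. 3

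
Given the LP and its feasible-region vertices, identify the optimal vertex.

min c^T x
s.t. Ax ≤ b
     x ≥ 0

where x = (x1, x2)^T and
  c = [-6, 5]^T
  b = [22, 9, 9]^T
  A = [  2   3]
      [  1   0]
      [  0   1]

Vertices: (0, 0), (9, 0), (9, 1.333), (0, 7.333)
Evaluating z = -6x1 + 5x2 at each vertex:
  (0, 0): z = 0
  (9, 0): z = -54
  (9, 1.333): z = -47.33
  (0, 7.333): z = 36.67

The smallest value is z = -54, attained at (9, 0).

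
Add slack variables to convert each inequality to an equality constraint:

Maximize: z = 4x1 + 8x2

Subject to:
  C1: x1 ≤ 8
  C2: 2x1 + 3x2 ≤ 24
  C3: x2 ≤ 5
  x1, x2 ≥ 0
max z = 4x1 + 8x2

s.t.
  x1 + s1 = 8
  2x1 + 3x2 + s2 = 24
  x2 + s3 = 5
  x1, x2, s1, s2, s3 ≥ 0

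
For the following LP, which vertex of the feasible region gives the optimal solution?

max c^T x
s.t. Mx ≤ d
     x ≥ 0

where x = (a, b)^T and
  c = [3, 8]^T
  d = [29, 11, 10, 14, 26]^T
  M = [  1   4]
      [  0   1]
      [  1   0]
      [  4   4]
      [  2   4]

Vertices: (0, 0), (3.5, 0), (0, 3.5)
(0, 3.5) with z = 28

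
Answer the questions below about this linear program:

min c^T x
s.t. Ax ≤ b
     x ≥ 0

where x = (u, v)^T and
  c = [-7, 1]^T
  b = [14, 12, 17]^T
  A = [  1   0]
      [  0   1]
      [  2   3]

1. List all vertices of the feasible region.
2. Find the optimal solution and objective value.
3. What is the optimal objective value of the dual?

1. (0, 0), (8.5, 0), (0, 5.667)
2. u = 8.5, v = 0, z = -59.5
3. -59.5 (by strong duality, equal to the primal optimum)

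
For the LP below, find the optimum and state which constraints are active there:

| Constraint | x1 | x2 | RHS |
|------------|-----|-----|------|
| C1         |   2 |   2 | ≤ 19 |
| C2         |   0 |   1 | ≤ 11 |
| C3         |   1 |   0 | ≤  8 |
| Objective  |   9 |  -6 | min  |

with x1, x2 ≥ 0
Optimal: x1 = 0, x2 = 9.5
Slack at optimum:
  C1: slack = 0 (binding)
  C2: slack = 1.5
  C3: slack = 8
  x1 ≥ 0: x1 = 0 (binding)
  x2 ≥ 0: x2 = 9.5
Binding constraints: C1, x1 ≥ 0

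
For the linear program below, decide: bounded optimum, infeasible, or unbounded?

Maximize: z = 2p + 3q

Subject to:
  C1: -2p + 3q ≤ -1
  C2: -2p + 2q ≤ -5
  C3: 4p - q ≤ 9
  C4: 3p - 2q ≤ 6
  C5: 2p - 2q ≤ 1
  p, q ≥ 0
C5 requires 2p - 2q ≤ 1, while C2 (-2p + 2q ≤ -5) is equivalent to 2p - 2q ≥ 5. Together they would need 5 ≤ 2p - 2q ≤ 1, which is impossible since 5 > 1. No point satisfies all constraints.

Infeasible: no point satisfies all constraints simultaneously.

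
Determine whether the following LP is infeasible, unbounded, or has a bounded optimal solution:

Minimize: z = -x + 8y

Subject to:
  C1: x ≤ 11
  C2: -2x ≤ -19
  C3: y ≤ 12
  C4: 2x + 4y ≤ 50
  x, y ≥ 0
The point (11, 0) satisfies every constraint, so the LP is feasible; the constraints give x ≤ 11 and y ≤ 12, which with x, y ≥ 0 keep the feasible region inside a bounded box. A feasible, bounded LP attains a finite optimum at a vertex.

Bounded optimum: z* = -11 at (11, 0).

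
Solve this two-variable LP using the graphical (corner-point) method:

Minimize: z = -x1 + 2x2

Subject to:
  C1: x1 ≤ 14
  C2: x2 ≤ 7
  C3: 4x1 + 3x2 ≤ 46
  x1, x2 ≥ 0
Each vertex is the intersection of two constraint boundaries that also satisfies all remaining constraints:
  x1 = 0 and x2 = 0 → (0, 0)
  4x1 + 3x2 = 46 and x2 = 0 → (11.5, 0)
  x2 = 7 and 4x1 + 3x2 = 46 → (6.25, 7)
  x2 = 7 and x1 = 0 → (0, 7)

Evaluating z = -x1 + 2x2 at each vertex:
  (0, 0): z = 0
  (11.5, 0): z = -11.5
  (6.25, 7): z = 7.75
  (0, 7): z = 14

The minimum is at (11.5, 0) with z = -11.5.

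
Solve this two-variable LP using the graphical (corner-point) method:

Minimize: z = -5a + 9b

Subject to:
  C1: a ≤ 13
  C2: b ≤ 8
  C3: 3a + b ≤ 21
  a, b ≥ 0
Each vertex is the intersection of two constraint boundaries that also satisfies all remaining constraints:
  a = 0 and b = 0 → (0, 0)
  3a + b = 21 and b = 0 → (7, 0)
  b = 8 and 3a + b = 21 → (4.333, 8)
  b = 8 and a = 0 → (0, 8)

Evaluating z = -5a + 9b at each vertex:
  (0, 0): z = 0
  (7, 0): z = -35
  (4.333, 8): z = 50.33
  (0, 8): z = 72

The minimum is at (7, 0) with z = -35.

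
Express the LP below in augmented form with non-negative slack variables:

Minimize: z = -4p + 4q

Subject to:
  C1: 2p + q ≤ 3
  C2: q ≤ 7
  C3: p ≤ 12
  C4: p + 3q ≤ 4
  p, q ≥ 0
min z = -4p + 4q

s.t.
  2p + q + s1 = 3
  q + s2 = 7
  p + s3 = 12
  p + 3q + s4 = 4
  p, q, s1, s2, s3, s4 ≥ 0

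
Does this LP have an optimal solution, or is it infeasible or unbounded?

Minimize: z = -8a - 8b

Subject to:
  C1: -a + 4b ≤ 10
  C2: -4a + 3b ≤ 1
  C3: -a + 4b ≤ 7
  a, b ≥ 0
Feasible point: (0, 0) satisfies every constraint, so the LP is feasible.
Direction d = (1, 0): for each constraint row a, a·d ≤ 0 —
  (-1)(1) + (4)(0) = -1 ≤ 0
  (-4)(1) + (3)(0) = -4 ≤ 0
  (-1)(1) + (4)(0) = -1 ≤ 0
and d ≥ 0, so (0, 0) + t·d stays feasible for every t ≥ 0. Along this ray z = -8a - 8b changes by -8 per unit t, so z → −∞.

Unbounded — the objective can decrease without bound over the feasible region.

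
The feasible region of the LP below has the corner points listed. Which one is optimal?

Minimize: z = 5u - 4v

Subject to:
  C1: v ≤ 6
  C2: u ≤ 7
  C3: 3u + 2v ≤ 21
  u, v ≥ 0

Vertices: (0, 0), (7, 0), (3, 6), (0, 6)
(0, 6) with z = -24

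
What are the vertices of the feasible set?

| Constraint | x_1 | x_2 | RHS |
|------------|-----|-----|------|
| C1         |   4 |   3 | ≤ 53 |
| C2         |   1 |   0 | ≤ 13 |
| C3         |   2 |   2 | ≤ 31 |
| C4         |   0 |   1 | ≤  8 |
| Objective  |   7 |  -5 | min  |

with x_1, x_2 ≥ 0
Each vertex is the intersection of two constraint boundaries that also satisfies all remaining constraints:
  x_1 = 0 and x_2 = 0 → (0, 0)
  x_1 = 13 and x_2 = 0 → (13, 0)
  4x_1 + 3x_2 = 53 and x_1 = 13 → (13, 0.3333)
  4x_1 + 3x_2 = 53 and x_2 = 8 → (7.25, 8)
  x_2 = 8 and x_1 = 0 → (0, 8)

Vertices: (0, 0), (13, 0), (13, 0.3333), (7.25, 8), (0, 8)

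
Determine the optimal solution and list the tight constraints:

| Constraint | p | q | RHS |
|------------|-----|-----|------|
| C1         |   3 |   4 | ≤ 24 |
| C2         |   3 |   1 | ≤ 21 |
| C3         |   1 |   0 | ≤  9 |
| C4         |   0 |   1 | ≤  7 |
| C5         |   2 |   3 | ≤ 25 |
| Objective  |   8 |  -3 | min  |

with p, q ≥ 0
Optimal: p = 0, q = 6
Binding: C1, p ≥ 0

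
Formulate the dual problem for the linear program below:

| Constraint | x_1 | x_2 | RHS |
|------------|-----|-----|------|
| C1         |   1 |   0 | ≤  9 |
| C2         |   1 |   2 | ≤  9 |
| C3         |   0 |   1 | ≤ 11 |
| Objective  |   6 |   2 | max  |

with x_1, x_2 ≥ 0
Minimize: z = 9y1 + 9y2 + 11y3

Subject to:
  C1: -y1 - y2 ≤ -6
  C2: -2y2 - y3 ≤ -2
  y1, y2, y3 ≥ 0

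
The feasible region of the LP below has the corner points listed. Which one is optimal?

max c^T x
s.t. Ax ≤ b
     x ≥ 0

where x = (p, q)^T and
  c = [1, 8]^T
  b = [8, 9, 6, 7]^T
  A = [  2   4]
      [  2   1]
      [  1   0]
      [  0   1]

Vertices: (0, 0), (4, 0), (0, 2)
(0, 2) with z = 16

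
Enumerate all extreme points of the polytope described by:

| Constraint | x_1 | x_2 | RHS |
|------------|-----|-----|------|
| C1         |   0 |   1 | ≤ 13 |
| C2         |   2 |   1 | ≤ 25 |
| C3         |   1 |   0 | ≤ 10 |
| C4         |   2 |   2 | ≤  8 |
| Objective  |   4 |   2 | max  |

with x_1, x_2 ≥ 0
Each vertex is the intersection of two constraint boundaries that also satisfies all remaining constraints:
  x_1 = 0 and x_2 = 0 → (0, 0)
  2x_1 + 2x_2 = 8 and x_2 = 0 → (4, 0)
  2x_1 + 2x_2 = 8 and x_1 = 0 → (0, 4)

Vertices: (0, 0), (4, 0), (0, 4)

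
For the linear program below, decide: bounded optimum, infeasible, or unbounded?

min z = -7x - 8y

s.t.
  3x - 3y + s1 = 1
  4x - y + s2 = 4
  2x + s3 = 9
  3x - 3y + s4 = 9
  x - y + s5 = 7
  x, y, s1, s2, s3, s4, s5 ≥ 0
Feasible point: (0, 0) satisfies every constraint, so the LP is feasible.
Direction d = (0, 1): for each constraint row a, a·d ≤ 0 —
  (3)(0) + (-3)(1) = -3 ≤ 0
  (4)(0) + (-1)(1) = -1 ≤ 0
  (2)(0) + (0)(1) = 0 ≤ 0
  (3)(0) + (-3)(1) = -3 ≤ 0
  (1)(0) + (-1)(1) = -1 ≤ 0
and d ≥ 0, so (0, 0) + t·d stays feasible for every t ≥ 0. Along this ray z = -7x - 8y changes by -8 per unit t, so z → −∞.

Unbounded — the objective can decrease without bound over the feasible region.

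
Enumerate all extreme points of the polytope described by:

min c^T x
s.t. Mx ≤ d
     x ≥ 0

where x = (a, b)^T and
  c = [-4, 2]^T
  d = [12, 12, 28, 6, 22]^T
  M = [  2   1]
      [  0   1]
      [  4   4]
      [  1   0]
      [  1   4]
Each vertex is the intersection of two constraint boundaries that also satisfies all remaining constraints:
  a = 0 and b = 0 → (0, 0)
  2a + b = 12 and a = 6 → (6, 0)
  2a + b = 12 and 4a + 4b = 28 → (5, 2)
  4a + 4b = 28 and a + 4b = 22 → (2, 5)
  a + 4b = 22 and a = 0 → (0, 5.5)

Vertices: (0, 0), (6, 0), (5, 2), (2, 5), (0, 5.5)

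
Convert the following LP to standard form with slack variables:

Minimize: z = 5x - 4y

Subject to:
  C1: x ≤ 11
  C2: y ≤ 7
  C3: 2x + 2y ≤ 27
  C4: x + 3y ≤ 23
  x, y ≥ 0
min z = 5x - 4y

s.t.
  x + s1 = 11
  y + s2 = 7
  2x + 2y + s3 = 27
  x + 3y + s4 = 23
  x, y, s1, s2, s3, s4 ≥ 0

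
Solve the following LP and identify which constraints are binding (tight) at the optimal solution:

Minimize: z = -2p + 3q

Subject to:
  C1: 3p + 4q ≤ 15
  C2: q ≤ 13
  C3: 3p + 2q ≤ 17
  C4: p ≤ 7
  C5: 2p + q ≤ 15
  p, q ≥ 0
Optimal: p = 5, q = 0
Slack at optimum:
  C1: slack = 0 (binding)
  C2: slack = 13
  C3: slack = 2
  C4: slack = 2
  C5: slack = 5
  p ≥ 0: p = 5
  q ≥ 0: q = 0 (binding)
Binding constraints: C1, q ≥ 0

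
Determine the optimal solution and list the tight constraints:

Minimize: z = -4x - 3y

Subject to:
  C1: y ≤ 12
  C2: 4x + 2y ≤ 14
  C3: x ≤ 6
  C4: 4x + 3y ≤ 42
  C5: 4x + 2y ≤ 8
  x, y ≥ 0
Optimal: x = 0, y = 4
Slack at optimum:
  C1: slack = 8
  C2: slack = 6
  C3: slack = 6
  C4: slack = 30
  C5: slack = 0 (binding)
  x ≥ 0: x = 0 (binding)
  y ≥ 0: y = 4
Binding constraints: C5, x ≥ 0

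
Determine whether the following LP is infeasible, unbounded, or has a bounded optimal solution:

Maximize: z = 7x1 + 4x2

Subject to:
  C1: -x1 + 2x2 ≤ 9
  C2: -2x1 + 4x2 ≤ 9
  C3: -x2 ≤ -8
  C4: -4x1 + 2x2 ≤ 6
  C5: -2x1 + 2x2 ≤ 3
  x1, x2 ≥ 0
Feasible point: (12, 8) satisfies every constraint, so the LP is feasible.
Direction d = (1, 0): for each constraint row a, a·d ≤ 0 —
  (-1)(1) + (2)(0) = -1 ≤ 0
  (-2)(1) + (4)(0) = -2 ≤ 0
  (0)(1) + (-1)(0) = 0 ≤ 0
  (-4)(1) + (2)(0) = -4 ≤ 0
  (-2)(1) + (2)(0) = -2 ≤ 0
and d ≥ 0, so (12, 8) + t·d stays feasible for every t ≥ 0. Along this ray z = 7x1 + 4x2 changes by 7 per unit t, so z → +∞.

Unbounded: there is a feasible ray along which z → +∞.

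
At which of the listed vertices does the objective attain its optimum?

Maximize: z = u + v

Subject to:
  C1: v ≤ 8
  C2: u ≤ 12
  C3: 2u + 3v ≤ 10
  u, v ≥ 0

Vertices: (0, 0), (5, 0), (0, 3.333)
Evaluating z = u + v at each vertex:
  (0, 0): z = 0
  (5, 0): z = 5
  (0, 3.333): z = 3.333

The largest value is z = 5, attained at (5, 0).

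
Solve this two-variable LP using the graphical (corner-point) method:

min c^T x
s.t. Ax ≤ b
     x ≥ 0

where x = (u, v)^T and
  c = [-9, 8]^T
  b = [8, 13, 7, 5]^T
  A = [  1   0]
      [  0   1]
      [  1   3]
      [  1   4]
u = 5, v = 0, z = -45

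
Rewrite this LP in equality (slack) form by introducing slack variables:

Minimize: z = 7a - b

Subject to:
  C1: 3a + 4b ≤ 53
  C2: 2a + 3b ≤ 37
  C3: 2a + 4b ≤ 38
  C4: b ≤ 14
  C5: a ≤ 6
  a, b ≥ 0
min z = 7a - b

s.t.
  3a + 4b + s1 = 53
  2a + 3b + s2 = 37
  2a + 4b + s3 = 38
  b + s4 = 14
  a + s5 = 6
  a, b, s1, s2, s3, s4, s5 ≥ 0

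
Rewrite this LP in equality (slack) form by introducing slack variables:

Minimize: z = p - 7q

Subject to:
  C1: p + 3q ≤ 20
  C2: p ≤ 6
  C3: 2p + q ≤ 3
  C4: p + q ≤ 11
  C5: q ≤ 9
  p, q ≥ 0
min z = p - 7q

s.t.
  p + 3q + s1 = 20
  p + s2 = 6
  2p + q + s3 = 3
  p + q + s4 = 11
  q + s5 = 9
  p, q, s1, s2, s3, s4, s5 ≥ 0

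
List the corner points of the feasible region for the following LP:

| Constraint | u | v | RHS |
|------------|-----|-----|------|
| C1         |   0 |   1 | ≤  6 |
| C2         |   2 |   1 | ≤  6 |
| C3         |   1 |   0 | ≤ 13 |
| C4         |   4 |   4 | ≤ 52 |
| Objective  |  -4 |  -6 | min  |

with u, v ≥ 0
Each vertex is the intersection of two constraint boundaries that also satisfies all remaining constraints:
  u = 0 and v = 0 → (0, 0)
  2u + v = 6 and v = 0 → (3, 0)
  v = 6 and 2u + v = 6 → (0, 6)

Vertices: (0, 0), (3, 0), (0, 6)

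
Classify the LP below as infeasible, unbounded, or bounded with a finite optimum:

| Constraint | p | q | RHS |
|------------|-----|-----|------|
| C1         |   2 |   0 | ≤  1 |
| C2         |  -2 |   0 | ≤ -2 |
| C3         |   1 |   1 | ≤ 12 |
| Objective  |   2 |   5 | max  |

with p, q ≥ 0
C1 requires 2p ≤ 1, while C2 (-2p ≤ -2) is equivalent to 2p ≥ 2. Together they would need 2 ≤ 2p ≤ 1, which is impossible since 2 > 1. No point satisfies all constraints.

The feasible region is empty; the LP is infeasible.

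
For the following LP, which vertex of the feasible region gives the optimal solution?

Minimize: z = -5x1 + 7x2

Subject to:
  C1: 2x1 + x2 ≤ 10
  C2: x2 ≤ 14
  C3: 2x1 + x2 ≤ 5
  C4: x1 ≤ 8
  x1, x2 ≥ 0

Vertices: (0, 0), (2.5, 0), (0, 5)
Evaluating z = -5x1 + 7x2 at each vertex:
  (0, 0): z = 0
  (2.5, 0): z = -12.5
  (0, 5): z = 35

The smallest value is z = -12.5, attained at (2.5, 0).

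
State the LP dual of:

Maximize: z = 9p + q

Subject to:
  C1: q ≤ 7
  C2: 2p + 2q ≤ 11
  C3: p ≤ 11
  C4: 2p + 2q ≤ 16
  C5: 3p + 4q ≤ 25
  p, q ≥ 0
Minimize: z = 7y1 + 11y2 + 11y3 + 16y4 + 25y5

Subject to:
  C1: -2y2 - y3 - 2y4 - 3y5 ≤ -9
  C2: -y1 - 2y2 - 2y4 - 4y5 ≤ -1
  y1, y2, y3, y4, y5 ≥ 0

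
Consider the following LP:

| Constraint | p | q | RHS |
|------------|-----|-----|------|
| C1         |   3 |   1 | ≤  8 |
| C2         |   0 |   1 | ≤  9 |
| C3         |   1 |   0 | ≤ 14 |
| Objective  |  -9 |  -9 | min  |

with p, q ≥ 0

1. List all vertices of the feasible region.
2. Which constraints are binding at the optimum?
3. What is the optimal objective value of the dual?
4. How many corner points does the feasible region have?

1. (0, 0), (2.667, 0), (0, 8)
2. C1, p ≥ 0
3. -72 (by strong duality, equal to the primal optimum)
4. 3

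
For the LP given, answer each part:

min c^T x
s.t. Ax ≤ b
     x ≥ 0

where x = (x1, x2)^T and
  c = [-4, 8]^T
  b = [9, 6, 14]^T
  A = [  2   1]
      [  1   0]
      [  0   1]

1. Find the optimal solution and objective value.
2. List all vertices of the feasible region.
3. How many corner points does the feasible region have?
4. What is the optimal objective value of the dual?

1. x1 = 4.5, x2 = 0, z = -18
2. (0, 0), (4.5, 0), (0, 9)
3. 3
4. -18 (by strong duality, equal to the primal optimum)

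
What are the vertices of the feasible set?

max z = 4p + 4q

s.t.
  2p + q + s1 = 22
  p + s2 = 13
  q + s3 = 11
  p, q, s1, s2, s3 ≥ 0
Each vertex is the intersection of two constraint boundaries that also satisfies all remaining constraints:
  p = 0 and q = 0 → (0, 0)
  2p + q = 22 and q = 0 → (11, 0)
  2p + q = 22 and q = 11 → (5.5, 11)
  q = 11 and p = 0 → (0, 11)

Vertices: (0, 0), (11, 0), (5.5, 11), (0, 11)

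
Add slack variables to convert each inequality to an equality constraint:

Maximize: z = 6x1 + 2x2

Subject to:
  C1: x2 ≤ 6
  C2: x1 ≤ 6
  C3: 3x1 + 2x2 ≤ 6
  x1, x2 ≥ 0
max z = 6x1 + 2x2

s.t.
  x2 + s1 = 6
  x1 + s2 = 6
  3x1 + 2x2 + s3 = 6
  x1, x2, s1, s2, s3 ≥ 0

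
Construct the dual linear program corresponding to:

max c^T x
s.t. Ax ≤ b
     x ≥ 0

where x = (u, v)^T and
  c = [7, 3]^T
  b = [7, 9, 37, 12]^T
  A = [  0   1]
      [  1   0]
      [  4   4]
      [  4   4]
Minimize: z = 7y1 + 9y2 + 37y3 + 12y4

Subject to:
  C1: -y2 - 4y3 - 4y4 ≤ -7
  C2: -y1 - 4y3 - 4y4 ≤ -3
  y1, y2, y3, y4 ≥ 0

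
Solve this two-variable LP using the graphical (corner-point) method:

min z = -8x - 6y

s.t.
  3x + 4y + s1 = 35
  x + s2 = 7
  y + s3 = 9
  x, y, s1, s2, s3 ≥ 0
Each vertex is the intersection of two constraint boundaries that also satisfies all remaining constraints:
  x = 0 and y = 0 → (0, 0)
  x = 7 and y = 0 → (7, 0)
  3x + 4y = 35 and x = 7 → (7, 3.5)
  3x + 4y = 35 and x = 0 → (0, 8.75)

Evaluating z = -8x - 6y at each vertex:
  (0, 0): z = 0
  (7, 0): z = -56
  (7, 3.5): z = -77
  (0, 8.75): z = -52.5

The minimum is at (7, 3.5) with z = -77.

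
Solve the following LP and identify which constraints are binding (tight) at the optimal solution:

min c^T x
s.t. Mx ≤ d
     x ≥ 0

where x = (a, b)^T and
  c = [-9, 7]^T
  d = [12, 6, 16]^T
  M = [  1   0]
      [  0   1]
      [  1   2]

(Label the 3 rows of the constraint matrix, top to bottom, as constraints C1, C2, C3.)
Optimal: a = 12, b = 0
Binding: C1, b ≥ 0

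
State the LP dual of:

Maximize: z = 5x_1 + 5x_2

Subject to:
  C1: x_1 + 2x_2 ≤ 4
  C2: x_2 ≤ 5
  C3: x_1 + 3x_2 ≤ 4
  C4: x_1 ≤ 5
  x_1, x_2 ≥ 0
Minimize: z = 4y1 + 5y2 + 4y3 + 5y4

Subject to:
  C1: -y1 - y3 - y4 ≤ -5
  C2: -2y1 - y2 - 3y3 ≤ -5
  y1, y2, y3, y4 ≥ 0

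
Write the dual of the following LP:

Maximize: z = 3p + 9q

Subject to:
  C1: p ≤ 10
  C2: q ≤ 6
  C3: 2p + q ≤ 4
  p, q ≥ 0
Minimize: z = 10y1 + 6y2 + 4y3

Subject to:
  C1: -y1 - 2y3 ≤ -3
  C2: -y2 - y3 ≤ -9
  y1, y2, y3 ≥ 0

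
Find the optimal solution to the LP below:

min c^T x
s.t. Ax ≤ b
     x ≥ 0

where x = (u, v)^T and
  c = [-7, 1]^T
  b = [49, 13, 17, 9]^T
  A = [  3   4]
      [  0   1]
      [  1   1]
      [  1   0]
u = 9, v = 0, z = -63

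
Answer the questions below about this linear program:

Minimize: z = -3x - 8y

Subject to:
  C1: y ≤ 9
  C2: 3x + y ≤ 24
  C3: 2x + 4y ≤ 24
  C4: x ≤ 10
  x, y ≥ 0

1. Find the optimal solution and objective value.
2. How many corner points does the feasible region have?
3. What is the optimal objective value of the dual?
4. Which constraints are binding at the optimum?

1. x = 0, y = 6, z = -48
2. 4
3. -48 (by strong duality, equal to the primal optimum)
4. C3, x ≥ 0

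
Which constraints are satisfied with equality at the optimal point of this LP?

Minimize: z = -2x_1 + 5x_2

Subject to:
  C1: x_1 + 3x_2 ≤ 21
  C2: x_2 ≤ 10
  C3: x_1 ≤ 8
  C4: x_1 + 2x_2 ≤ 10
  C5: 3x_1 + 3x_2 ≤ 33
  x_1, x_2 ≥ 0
Optimal: x_1 = 8, x_2 = 0
Binding: C3, x_2 ≥ 0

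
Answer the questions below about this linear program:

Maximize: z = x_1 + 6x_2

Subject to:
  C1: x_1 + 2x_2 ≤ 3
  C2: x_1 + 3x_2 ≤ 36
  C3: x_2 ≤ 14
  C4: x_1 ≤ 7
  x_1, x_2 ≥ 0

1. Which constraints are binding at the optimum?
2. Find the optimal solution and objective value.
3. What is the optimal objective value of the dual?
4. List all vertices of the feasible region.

1. C1, x_1 ≥ 0
2. x_1 = 0, x_2 = 1.5, z = 9
3. 9 (by strong duality, equal to the primal optimum)
4. (0, 0), (3, 0), (0, 1.5)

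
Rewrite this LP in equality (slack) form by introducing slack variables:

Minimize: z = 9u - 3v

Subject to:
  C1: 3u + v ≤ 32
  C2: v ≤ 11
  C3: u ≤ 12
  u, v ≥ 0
min z = 9u - 3v

s.t.
  3u + v + s1 = 32
  v + s2 = 11
  u + s3 = 12
  u, v, s1, s2, s3 ≥ 0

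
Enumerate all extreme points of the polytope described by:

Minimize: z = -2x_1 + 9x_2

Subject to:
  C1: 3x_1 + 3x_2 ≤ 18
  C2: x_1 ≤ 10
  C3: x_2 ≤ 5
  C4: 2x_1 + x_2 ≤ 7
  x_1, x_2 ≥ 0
Each vertex is the intersection of two constraint boundaries that also satisfies all remaining constraints:
  x_1 = 0 and x_2 = 0 → (0, 0)
  2x_1 + x_2 = 7 and x_2 = 0 → (3.5, 0)
  3x_1 + 3x_2 = 18 and x_2 = 5 → (1, 5)
  x_2 = 5 and x_1 = 0 → (0, 5)

Vertices: (0, 0), (3.5, 0), (1, 5), (0, 5)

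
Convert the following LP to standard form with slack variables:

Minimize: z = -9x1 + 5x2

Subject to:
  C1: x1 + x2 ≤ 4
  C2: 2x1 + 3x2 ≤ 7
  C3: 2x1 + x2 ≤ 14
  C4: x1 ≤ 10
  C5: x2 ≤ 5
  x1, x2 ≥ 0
min z = -9x1 + 5x2

s.t.
  x1 + x2 + s1 = 4
  2x1 + 3x2 + s2 = 7
  2x1 + x2 + s3 = 14
  x1 + s4 = 10
  x2 + s5 = 5
  x1, x2, s1, s2, s3, s4, s5 ≥ 0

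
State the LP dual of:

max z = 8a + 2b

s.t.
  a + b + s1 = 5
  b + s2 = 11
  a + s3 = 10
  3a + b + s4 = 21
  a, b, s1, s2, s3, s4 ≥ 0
Minimize: z = 5y1 + 11y2 + 10y3 + 21y4

Subject to:
  C1: -y1 - y3 - 3y4 ≤ -8
  C2: -y1 - y2 - y4 ≤ -2
  y1, y2, y3, y4 ≥ 0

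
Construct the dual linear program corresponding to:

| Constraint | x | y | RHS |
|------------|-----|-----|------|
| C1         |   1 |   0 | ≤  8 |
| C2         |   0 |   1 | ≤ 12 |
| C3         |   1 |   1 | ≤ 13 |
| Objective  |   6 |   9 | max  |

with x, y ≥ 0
Minimize: z = 8y1 + 12y2 + 13y3

Subject to:
  C1: -y1 - y3 ≤ -6
  C2: -y2 - y3 ≤ -9
  y1, y2, y3 ≥ 0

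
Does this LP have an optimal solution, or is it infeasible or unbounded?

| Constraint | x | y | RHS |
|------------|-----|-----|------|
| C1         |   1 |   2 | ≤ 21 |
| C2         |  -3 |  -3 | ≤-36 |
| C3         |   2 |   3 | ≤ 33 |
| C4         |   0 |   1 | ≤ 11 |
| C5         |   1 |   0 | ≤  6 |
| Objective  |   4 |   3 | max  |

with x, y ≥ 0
The point (6, 7) satisfies every constraint, so the LP is feasible; the constraints give x ≤ 6 and y ≤ 11, which with x, y ≥ 0 keep the feasible region inside a bounded box. A feasible, bounded LP attains a finite optimum at a vertex.

Evaluating z = 4x + 3y at each vertex:
  (6, 6): z = 42
  (6, 7): z = 45
  (3, 9): z = 39

The LP has an optimal solution: (6, 7) with z = 45.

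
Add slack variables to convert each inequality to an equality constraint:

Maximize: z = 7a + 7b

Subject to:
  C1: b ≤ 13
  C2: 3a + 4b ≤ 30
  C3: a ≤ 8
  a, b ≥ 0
max z = 7a + 7b

s.t.
  b + s1 = 13
  3a + 4b + s2 = 30
  a + s3 = 8
  a, b, s1, s2, s3 ≥ 0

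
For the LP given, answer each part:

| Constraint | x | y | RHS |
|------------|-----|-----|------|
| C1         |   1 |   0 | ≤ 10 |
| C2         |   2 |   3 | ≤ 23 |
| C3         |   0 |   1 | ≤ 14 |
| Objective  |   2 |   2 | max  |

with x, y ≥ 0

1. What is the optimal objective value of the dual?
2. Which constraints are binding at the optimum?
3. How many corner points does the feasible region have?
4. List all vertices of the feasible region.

1. 22 (by strong duality, equal to the primal optimum)
2. C1, C2
3. 4
4. (0, 0), (10, 0), (10, 1), (0, 7.667)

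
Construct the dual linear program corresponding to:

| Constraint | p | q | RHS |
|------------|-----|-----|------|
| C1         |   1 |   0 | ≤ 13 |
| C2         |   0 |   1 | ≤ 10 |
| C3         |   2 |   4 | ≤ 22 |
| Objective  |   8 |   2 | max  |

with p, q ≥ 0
Minimize: z = 13y1 + 10y2 + 22y3

Subject to:
  C1: -y1 - 2y3 ≤ -8
  C2: -y2 - 4y3 ≤ -2
  y1, y2, y3 ≥ 0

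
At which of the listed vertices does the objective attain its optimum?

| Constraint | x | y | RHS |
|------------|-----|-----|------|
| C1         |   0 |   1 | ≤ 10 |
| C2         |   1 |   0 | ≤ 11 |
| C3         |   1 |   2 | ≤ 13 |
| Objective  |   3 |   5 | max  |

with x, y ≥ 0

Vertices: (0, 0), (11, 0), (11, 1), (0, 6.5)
(11, 1) with z = 38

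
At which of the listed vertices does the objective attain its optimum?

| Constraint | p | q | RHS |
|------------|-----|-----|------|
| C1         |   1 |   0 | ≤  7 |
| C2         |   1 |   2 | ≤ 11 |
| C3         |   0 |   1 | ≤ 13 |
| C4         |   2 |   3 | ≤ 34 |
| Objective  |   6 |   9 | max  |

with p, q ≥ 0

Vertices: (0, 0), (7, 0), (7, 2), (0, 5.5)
Evaluating z = 6p + 9q at each vertex:
  (0, 0): z = 0
  (7, 0): z = 42
  (7, 2): z = 60
  (0, 5.5): z = 49.5

The largest value is z = 60, attained at (7, 2).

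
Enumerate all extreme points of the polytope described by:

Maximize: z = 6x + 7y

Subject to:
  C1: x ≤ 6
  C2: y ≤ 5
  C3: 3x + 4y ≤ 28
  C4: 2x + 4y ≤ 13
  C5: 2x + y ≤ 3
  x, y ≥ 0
Each vertex is the intersection of two constraint boundaries that also satisfies all remaining constraints:
  x = 0 and y = 0 → (0, 0)
  2x + y = 3 and y = 0 → (1.5, 0)
  2x + y = 3 and x = 0 → (0, 3)

Vertices: (0, 0), (1.5, 0), (0, 3)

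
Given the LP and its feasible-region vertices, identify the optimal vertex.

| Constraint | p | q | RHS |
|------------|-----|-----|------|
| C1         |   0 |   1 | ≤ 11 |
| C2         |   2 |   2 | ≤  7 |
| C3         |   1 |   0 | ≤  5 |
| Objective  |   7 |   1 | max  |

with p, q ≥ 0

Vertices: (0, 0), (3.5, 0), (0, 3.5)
Evaluating z = 7p + q at each vertex:
  (0, 0): z = 0
  (3.5, 0): z = 24.5
  (0, 3.5): z = 3.5

The largest value is z = 24.5, attained at (3.5, 0).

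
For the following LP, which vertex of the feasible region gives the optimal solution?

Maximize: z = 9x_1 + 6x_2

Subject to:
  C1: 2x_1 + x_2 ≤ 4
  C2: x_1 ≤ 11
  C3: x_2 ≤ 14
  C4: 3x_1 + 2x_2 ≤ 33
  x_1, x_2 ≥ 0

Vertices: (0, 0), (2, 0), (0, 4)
Evaluating z = 9x_1 + 6x_2 at each vertex:
  (0, 0): z = 0
  (2, 0): z = 18
  (0, 4): z = 24

The largest value is z = 24, attained at (0, 4).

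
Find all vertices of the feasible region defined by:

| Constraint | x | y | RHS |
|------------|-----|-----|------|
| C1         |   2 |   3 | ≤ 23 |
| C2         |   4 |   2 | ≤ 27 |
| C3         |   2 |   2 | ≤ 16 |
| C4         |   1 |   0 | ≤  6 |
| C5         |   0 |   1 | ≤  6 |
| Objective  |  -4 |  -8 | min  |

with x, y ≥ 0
Each vertex is the intersection of two constraint boundaries that also satisfies all remaining constraints:
  x = 0 and y = 0 → (0, 0)
  x = 6 and y = 0 → (6, 0)
  4x + 2y = 27 and x = 6 → (6, 1.5)
  4x + 2y = 27 and 2x + 2y = 16 → (5.5, 2.5)
  2x + 2y = 16 and y = 6 → (2, 6)
  y = 6 and x = 0 → (0, 6)

Vertices: (0, 0), (6, 0), (6, 1.5), (5.5, 2.5), (2, 6), (0, 6)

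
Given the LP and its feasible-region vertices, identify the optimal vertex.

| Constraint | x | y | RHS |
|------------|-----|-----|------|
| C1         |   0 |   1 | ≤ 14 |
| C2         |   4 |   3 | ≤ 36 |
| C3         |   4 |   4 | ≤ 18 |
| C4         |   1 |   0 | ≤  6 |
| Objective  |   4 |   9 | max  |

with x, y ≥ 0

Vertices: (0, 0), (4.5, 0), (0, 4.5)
Evaluating z = 4x + 9y at each vertex:
  (0, 0): z = 0
  (4.5, 0): z = 18
  (0, 4.5): z = 40.5

The largest value is z = 40.5, attained at (0, 4.5).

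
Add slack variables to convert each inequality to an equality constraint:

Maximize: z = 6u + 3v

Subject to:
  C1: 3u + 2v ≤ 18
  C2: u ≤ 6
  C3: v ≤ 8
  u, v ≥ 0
max z = 6u + 3v

s.t.
  3u + 2v + s1 = 18
  u + s2 = 6
  v + s3 = 8
  u, v, s1, s2, s3 ≥ 0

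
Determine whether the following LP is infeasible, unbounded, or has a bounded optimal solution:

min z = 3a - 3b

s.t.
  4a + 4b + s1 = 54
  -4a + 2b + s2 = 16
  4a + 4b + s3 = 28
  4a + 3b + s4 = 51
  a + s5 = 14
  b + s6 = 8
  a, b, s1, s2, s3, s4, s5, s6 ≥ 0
The point (0, 7) satisfies every constraint, so the LP is feasible; the constraints give a ≤ 14 and b ≤ 8, which with a, b ≥ 0 keep the feasible region inside a bounded box. A feasible, bounded LP attains a finite optimum at a vertex.

Evaluating z = 3a - 3b at each vertex:
  (0, 0): z = 0
  (7, 0): z = 21
  (0, 7): z = -21

The LP has an optimal solution: (0, 7) with z = -21.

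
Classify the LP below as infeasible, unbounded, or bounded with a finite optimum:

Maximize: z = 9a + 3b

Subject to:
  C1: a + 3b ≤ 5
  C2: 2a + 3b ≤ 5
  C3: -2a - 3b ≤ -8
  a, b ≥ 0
C2 requires 2a + 3b ≤ 5, while C3 (-2a - 3b ≤ -8) is equivalent to 2a + 3b ≥ 8. Together they would need 8 ≤ 2a + 3b ≤ 5, which is impossible since 8 > 5. No point satisfies all constraints.

Infeasible: no point satisfies all constraints simultaneously.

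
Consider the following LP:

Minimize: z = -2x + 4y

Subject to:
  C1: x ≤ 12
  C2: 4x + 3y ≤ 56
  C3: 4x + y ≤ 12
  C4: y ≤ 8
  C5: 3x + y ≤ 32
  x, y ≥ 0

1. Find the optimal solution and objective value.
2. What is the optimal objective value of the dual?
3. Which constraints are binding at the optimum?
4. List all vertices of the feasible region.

1. x = 3, y = 0, z = -6
2. -6 (by strong duality, equal to the primal optimum)
3. C3, y ≥ 0
4. (0, 0), (3, 0), (1, 8), (0, 8)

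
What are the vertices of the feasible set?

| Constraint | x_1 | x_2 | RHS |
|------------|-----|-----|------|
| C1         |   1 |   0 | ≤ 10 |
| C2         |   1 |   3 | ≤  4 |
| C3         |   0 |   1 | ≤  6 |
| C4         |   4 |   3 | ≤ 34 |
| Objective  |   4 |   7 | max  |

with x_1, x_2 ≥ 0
Each vertex is the intersection of two constraint boundaries that also satisfies all remaining constraints:
  x_1 = 0 and x_2 = 0 → (0, 0)
  x_1 + 3x_2 = 4 and x_2 = 0 → (4, 0)
  x_1 + 3x_2 = 4 and x_1 = 0 → (0, 1.333)

Vertices: (0, 0), (4, 0), (0, 1.333)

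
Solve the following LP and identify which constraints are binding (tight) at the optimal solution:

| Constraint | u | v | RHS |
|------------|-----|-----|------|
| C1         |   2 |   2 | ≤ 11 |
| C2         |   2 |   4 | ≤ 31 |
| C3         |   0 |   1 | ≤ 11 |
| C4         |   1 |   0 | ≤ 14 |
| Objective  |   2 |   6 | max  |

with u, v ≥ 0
Optimal: u = 0, v = 5.5
Slack at optimum:
  C1: slack = 0 (binding)
  C2: slack = 9
  C3: slack = 5.5
  C4: slack = 14
  u ≥ 0: u = 0 (binding)
  v ≥ 0: v = 5.5
Binding constraints: C1, u ≥ 0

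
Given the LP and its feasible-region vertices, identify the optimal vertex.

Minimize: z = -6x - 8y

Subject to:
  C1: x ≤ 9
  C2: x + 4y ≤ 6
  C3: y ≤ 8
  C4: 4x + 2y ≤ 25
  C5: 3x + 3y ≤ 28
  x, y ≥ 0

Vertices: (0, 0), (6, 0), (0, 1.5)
(6, 0) with z = -36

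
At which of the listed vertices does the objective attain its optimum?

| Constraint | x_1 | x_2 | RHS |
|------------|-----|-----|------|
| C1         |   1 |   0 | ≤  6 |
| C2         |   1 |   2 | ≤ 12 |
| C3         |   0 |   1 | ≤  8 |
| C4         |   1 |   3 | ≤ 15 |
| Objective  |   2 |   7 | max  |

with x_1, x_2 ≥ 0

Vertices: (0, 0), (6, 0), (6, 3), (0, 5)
(0, 5) with z = 35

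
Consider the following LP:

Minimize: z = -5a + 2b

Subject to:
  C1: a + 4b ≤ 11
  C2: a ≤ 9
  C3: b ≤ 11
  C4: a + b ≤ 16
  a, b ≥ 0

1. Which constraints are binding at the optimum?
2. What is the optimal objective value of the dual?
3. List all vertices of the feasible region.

1. C2, b ≥ 0
2. -45 (by strong duality, equal to the primal optimum)
3. (0, 0), (9, 0), (9, 0.5), (0, 2.75)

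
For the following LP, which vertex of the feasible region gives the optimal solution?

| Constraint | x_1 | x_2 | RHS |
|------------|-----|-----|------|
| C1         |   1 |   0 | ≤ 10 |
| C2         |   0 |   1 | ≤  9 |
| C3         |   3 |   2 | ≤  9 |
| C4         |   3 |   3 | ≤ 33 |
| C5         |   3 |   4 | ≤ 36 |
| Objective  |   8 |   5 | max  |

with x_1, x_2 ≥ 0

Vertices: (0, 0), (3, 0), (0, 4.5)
Evaluating z = 8x_1 + 5x_2 at each vertex:
  (0, 0): z = 0
  (3, 0): z = 24
  (0, 4.5): z = 22.5

The largest value is z = 24, attained at (3, 0).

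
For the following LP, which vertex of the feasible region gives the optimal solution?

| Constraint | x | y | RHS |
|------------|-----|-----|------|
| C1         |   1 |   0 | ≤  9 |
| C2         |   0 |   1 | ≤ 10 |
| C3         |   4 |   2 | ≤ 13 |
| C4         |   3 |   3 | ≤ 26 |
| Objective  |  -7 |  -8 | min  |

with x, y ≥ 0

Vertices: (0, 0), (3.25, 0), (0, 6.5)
Evaluating z = -7x - 8y at each vertex:
  (0, 0): z = 0
  (3.25, 0): z = -22.75
  (0, 6.5): z = -52

The smallest value is z = -52, attained at (0, 6.5).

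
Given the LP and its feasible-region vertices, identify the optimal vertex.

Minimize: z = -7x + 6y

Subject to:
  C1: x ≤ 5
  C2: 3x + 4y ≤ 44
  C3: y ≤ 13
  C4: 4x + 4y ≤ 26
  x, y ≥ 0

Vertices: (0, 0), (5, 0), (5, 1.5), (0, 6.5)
Evaluating z = -7x + 6y at each vertex:
  (0, 0): z = 0
  (5, 0): z = -35
  (5, 1.5): z = -26
  (0, 6.5): z = 39

The smallest value is z = -35, attained at (5, 0).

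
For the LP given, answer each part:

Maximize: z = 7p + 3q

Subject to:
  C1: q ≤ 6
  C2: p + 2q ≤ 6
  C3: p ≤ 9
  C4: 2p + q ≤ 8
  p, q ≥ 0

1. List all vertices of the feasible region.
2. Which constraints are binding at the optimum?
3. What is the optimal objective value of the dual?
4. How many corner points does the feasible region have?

1. (0, 0), (4, 0), (3.333, 1.333), (0, 3)
2. C4, q ≥ 0
3. 28 (by strong duality, equal to the primal optimum)
4. 4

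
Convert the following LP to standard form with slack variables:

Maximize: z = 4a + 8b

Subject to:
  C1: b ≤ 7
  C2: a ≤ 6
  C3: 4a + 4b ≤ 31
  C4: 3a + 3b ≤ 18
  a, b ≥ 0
max z = 4a + 8b

s.t.
  b + s1 = 7
  a + s2 = 6
  4a + 4b + s3 = 31
  3a + 3b + s4 = 18
  a, b, s1, s2, s3, s4 ≥ 0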